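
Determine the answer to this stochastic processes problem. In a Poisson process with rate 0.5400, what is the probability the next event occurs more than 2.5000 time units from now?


P(X > t) = exp(-lambda * t)
= exp(-0.5400 * 2.5000)
= exp(-1.3500) = 0.2592

0.2592


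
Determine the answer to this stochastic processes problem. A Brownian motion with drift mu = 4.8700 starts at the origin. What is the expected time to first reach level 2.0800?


Expected first passage time = a/mu
= 2.0800/4.8700
= 0.4271

0.4271


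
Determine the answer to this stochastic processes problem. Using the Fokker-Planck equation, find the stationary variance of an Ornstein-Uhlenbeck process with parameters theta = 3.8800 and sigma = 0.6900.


Stationary variance = sigma^2 / (2*theta)
= 0.6900^2 / (2*3.8800)
= 0.4761 / 7.7600
= 0.0614

0.0614


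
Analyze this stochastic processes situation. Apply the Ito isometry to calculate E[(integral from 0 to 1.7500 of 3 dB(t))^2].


By Ito isometry: E[(int f dB)^2] = int f^2 dt
= 3^2 * 1.7500
= 9 * 1.7500 = 15.7500

15.7500


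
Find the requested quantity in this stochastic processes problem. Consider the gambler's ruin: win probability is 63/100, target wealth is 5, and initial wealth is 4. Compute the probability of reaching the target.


Gambler's ruin formula:
r = q/p = 0.3700/0.6300 = 0.5873
P(win) = (1 - r^i)/(1 - r^N)
= (1 - 0.5873^4)/(1 - 0.5873^5)
= 0.9472

0.9472


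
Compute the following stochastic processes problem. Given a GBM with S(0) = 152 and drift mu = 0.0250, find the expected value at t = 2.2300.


E[S(t)] = S(0) * exp(mu * t)
= 152 * exp(0.0250 * 2.2300)
= 152 * 1.0573
= 160.7147

160.7147


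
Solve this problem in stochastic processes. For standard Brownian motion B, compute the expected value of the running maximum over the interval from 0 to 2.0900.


E(max B(s)) = sqrt(2t/pi)
= sqrt(2*2.0900/pi)
= sqrt(1.3305)
= 1.1535

1.1535


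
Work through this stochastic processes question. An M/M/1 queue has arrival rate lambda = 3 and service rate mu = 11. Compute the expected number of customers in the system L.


rho = 3/11 = 0.2727
L = rho/(1-rho)
= 0.2727/0.7273
= 0.3750

0.3750


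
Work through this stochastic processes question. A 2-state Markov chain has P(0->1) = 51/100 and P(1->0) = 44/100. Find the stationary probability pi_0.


Stationary distribution: pi_0 = p10/(p01+p10), pi_1 = p01/(p01+p10)
p01 = 0.5100, p10 = 0.4400
pi_0 = 0.4632

0.4632


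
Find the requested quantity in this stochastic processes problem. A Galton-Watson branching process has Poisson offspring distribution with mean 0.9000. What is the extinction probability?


Since mu = 0.9000 <= 1, extinction probability = 1.

1.0000


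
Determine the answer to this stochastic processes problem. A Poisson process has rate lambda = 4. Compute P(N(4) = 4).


P(N(t)=k) = (lambda*t)^k * exp(-lambda*t) / k!
lambda*t = 16
= 16^4 * exp(-16) / 4!
= 65536 * 1.1254e-07 / 24
= 3.0730e-04

3.0730e-04


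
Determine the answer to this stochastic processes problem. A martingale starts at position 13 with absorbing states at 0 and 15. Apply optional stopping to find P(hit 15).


By optional stopping theorem: E(M at tau) = M(0) = 13
P(hit 15)*15 + P(hit 0)*0 = 13
P(hit 15) = (13 - 0)/(15 - 0) = 13/15 = 0.8667

0.8667


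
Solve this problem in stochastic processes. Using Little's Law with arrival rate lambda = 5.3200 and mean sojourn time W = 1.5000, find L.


Little's Law: L = lambda * W
= 5.3200 * 1.5000
= 7.9800

7.9800


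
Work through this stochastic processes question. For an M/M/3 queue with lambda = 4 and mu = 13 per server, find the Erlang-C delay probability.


a = lambda/mu = 0.3077
rho = a/c = 0.1026
Erlang-C formula applied:
C(c,a) = 0.0040

0.0040


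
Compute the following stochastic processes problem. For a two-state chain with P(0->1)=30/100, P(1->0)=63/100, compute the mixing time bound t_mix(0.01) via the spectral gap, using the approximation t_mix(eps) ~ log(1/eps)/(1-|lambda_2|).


lambda_2 = |1 - p01 - p10| = |1 - 0.3000 - 0.6300| = 0.0700
t_mix ~ log(1/eps)/(1 - |lambda_2|)
= log(100)/(1 - 0.0700) = 4.6052/0.9300
= 4.9518

4.9518


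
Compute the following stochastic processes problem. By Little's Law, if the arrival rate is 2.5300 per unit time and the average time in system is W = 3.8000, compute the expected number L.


Little's Law: L = lambda * W
= 2.5300 * 3.8000
= 9.6140

9.6140


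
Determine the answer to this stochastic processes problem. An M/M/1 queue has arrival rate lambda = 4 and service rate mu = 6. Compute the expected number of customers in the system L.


rho = 4/6 = 0.6667
L = rho/(1-rho)
= 0.6667/0.3333
= 2.0000

2.0000


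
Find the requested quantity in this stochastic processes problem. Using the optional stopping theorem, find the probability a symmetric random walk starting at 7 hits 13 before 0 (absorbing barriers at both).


By optional stopping theorem: E(M at tau) = M(0) = 7
P(hit 13)*13 + P(hit 0)*0 = 7
P(hit 13) = (7 - 0)/(13 - 0) = 7/13 = 0.5385

0.5385


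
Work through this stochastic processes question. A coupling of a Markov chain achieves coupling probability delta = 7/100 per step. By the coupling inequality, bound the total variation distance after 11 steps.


TV distance bound <= (1-delta)^n
= (1 - 0.0700)^11
= 0.9300^11
= 0.4501

0.4501


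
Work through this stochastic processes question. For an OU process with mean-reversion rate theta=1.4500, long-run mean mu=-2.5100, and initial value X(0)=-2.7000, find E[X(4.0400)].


E[X(t)] = mu + (X(0) - mu)*exp(-theta*t)
= -2.5100 + (-2.7000 - -2.5100)*exp(-1.4500*4.0400)
= -2.5100 + -0.1900 * 0.0029
= -2.5105

-2.5105


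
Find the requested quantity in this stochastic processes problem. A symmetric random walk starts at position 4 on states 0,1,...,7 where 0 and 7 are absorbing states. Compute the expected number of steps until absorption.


For symmetric RW on 0,...,N with absorbing barriers, E(i) = i*(N-i)
E(4) = 4 * 3 = 12

12


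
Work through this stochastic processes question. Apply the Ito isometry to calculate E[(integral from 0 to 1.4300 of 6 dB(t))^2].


By Ito isometry: E[(int f dB)^2] = int f^2 dt
= 6^2 * 1.4300
= 36 * 1.4300 = 51.4800

51.4800


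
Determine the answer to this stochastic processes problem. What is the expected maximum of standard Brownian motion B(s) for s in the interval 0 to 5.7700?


E(max B(s)) = sqrt(2t/pi)
= sqrt(2*5.7700/pi)
= sqrt(3.6733)
= 1.9166

1.9166


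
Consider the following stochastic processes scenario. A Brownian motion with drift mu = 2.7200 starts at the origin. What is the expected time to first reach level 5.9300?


Expected first passage time = a/mu
= 5.9300/2.7200
= 2.1801

2.1801


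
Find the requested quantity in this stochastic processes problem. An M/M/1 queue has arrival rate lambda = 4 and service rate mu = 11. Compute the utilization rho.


rho = lambda/mu
= 4/11
= 0.3636

0.3636


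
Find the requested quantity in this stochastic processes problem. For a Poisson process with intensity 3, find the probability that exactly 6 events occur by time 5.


P(N(t)=k) = (lambda*t)^k * exp(-lambda*t) / k!
lambda*t = 15
= 15^6 * exp(-15) / 6!
= 11390625 * 3.0590e-07 / 720
= 0.0048

0.0048


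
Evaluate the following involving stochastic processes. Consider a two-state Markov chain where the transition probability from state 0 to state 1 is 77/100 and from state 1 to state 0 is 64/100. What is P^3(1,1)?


Computing P^3 by matrix multiplication.
P = [[0.2300, 0.7700], [0.6400, 0.3600]]
After raising P to the power 3:
P^3(1,1) = 0.5148

0.5148


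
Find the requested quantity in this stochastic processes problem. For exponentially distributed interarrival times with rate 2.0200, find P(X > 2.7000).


P(X > t) = exp(-lambda * t)
= exp(-2.0200 * 2.7000)
= exp(-5.4540) = 0.0043

0.0043


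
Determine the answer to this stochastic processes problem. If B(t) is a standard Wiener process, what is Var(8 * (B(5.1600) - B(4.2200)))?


Var(alpha*(B(t)-B(s))) = alpha^2 * (t-s)
= 8^2 * (5.1600 - 4.2200)
= 64 * 0.9400
= 60.1600

60.1600


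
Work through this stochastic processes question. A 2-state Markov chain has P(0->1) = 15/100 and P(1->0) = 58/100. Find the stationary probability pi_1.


Stationary distribution: pi_0 = p10/(p01+p10), pi_1 = p01/(p01+p10)
p01 = 0.1500, p10 = 0.5800
pi_1 = 0.2055

0.2055


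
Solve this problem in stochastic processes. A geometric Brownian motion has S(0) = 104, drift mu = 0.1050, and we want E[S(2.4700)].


E[S(t)] = S(0) * exp(mu * t)
= 104 * exp(0.1050 * 2.4700)
= 104 * 1.2961
= 134.7931

134.7931


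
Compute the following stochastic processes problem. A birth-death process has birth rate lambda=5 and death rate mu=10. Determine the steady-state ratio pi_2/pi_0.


For birth-death process, pi_n/pi_0 = (lambda/mu)^n
= (5/10)^2
= 0.2500

0.2500


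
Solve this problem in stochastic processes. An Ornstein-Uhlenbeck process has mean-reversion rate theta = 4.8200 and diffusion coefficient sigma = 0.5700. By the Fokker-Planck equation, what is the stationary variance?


Stationary variance = sigma^2 / (2*theta)
= 0.5700^2 / (2*4.8200)
= 0.3249 / 9.6400
= 0.0337

0.0337


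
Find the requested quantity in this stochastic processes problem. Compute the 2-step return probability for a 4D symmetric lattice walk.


P(return in 2 steps) = P(reverse first step) = 1/(2d)
= 1/8
= 0.1250

0.1250


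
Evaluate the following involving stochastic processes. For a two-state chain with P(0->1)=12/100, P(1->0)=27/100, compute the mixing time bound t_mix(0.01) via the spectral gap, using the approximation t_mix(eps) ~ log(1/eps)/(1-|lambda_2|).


lambda_2 = |1 - p01 - p10| = |1 - 0.1200 - 0.2700| = 0.6100
t_mix ~ log(1/eps)/(1 - |lambda_2|)
= log(100)/(1 - 0.6100) = 4.6052/0.3900
= 11.8081

11.8081


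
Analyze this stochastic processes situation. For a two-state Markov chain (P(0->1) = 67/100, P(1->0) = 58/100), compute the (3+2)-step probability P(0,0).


P^5 = P^3 * P^2
Computing via matrix multiplication of the transition matrix.
Entry (0,0) of P^5 = 0.4635

0.4635


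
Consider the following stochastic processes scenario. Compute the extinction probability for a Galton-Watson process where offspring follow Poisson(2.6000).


Since mu = 2.6000 > 1, extinction prob q < 1.
Solve s = exp(mu*(s-1)) iteratively.
q = 0.0951

0.0951


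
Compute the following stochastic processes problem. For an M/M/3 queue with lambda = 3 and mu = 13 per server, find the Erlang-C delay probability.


a = lambda/mu = 0.2308
rho = a/c = 0.0769
Erlang-C formula applied:
C(c,a) = 0.0018

0.0018


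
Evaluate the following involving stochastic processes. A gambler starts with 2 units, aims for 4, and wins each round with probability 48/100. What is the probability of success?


Gambler's ruin formula:
r = q/p = 0.5200/0.4800 = 1.0833
P(win) = (1 - r^i)/(1 - r^N)
= (1 - 1.0833^2)/(1 - 1.0833^4)
= 0.4601

0.4601


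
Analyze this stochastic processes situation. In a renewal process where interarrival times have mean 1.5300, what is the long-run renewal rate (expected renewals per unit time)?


Long-run renewal rate = 1/E(X)
= 1/1.5300
= 0.6536

0.6536


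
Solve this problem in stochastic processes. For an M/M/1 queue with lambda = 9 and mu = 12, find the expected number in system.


rho = 9/12 = 0.7500
L = rho/(1-rho)
= 0.7500/0.2500
= 3.0000

3.0000


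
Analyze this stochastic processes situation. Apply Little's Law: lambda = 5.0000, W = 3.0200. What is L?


Little's Law: L = lambda * W
= 5.0000 * 3.0200
= 15.1000

15.1000


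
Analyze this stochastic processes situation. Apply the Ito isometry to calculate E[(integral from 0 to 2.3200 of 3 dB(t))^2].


By Ito isometry: E[(int f dB)^2] = int f^2 dt
= 3^2 * 2.3200
= 9 * 2.3200 = 20.8800

20.8800


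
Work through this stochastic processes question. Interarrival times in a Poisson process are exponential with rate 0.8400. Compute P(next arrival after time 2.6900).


P(X > t) = exp(-lambda * t)
= exp(-0.8400 * 2.6900)
= exp(-2.2596) = 0.1044

0.1044


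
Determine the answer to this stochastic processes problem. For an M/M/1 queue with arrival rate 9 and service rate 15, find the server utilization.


rho = lambda/mu
= 9/15
= 0.6000

0.6000


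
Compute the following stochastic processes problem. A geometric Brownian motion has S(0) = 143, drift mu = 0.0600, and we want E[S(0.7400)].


E[S(t)] = S(0) * exp(mu * t)
= 143 * exp(0.0600 * 0.7400)
= 143 * 1.0454
= 149.4923

149.4923


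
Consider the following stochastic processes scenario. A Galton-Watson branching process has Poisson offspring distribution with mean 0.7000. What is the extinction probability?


Since mu = 0.7000 <= 1, extinction probability = 1.

1.0000


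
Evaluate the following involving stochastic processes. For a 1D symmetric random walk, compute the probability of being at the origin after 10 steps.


P(S(10) = 0) = C(10,5) / 4^5
= 252 / 1024
= 0.2461

0.2461


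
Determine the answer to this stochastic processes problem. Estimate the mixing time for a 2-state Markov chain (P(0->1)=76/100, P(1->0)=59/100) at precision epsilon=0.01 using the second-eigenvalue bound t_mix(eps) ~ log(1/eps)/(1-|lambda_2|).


lambda_2 = |1 - p01 - p10| = |1 - 0.7600 - 0.5900| = 0.3500
t_mix ~ log(1/eps)/(1 - |lambda_2|)
= log(100)/(1 - 0.3500) = 4.6052/0.6500
= 7.0849

7.0849


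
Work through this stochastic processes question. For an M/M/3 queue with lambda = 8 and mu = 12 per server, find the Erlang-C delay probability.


a = lambda/mu = 0.6667
rho = a/c = 0.2222
Erlang-C formula applied:
C(c,a) = 0.0325

0.0325


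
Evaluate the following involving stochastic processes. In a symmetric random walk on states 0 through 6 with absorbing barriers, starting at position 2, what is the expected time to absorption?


For symmetric RW on 0,...,N with absorbing barriers, E(i) = i*(N-i)
E(2) = 2 * 4 = 8

8


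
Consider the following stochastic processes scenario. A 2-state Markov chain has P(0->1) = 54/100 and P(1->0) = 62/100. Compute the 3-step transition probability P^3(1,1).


Computing P^3 by matrix multiplication.
P = [[0.4600, 0.5400], [0.6200, 0.3800]]
After raising P to the power 3:
P^3(1,1) = 0.4633

0.4633


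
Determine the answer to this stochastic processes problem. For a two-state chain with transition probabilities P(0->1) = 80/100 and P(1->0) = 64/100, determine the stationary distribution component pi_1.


Stationary distribution: pi_0 = p10/(p01+p10), pi_1 = p01/(p01+p10)
p01 = 0.8000, p10 = 0.6400
pi_1 = 0.5556

0.5556


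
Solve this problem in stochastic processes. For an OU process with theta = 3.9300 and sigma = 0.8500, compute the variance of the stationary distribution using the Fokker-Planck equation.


Stationary variance = sigma^2 / (2*theta)
= 0.8500^2 / (2*3.9300)
= 0.7225 / 7.8600
= 0.0919

0.0919


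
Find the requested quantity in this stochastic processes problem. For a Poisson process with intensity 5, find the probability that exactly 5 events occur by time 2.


P(N(t)=k) = (lambda*t)^k * exp(-lambda*t) / k!
lambda*t = 10
= 10^5 * exp(-10) / 5!
= 100000 * 4.5400e-05 / 120
= 0.0378

0.0378


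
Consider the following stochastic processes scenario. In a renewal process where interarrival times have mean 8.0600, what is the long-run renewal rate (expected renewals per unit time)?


Long-run renewal rate = 1/E(X)
= 1/8.0600
= 0.1241

0.1241


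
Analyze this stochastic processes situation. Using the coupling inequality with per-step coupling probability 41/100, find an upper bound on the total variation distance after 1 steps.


TV distance bound <= (1-delta)^n
= (1 - 0.4100)^1
= 0.5900^1
= 0.5900

0.5900


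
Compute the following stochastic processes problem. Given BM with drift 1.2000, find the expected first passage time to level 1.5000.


Expected first passage time = a/mu
= 1.5000/1.2000
= 1.2500

1.2500


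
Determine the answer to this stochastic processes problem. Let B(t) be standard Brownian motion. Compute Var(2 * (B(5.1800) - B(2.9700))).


Var(alpha*(B(t)-B(s))) = alpha^2 * (t-s)
= 2^2 * (5.1800 - 2.9700)
= 4 * 2.2100
= 8.8400

8.8400


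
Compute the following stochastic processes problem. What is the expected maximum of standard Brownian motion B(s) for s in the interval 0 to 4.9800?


E(max B(s)) = sqrt(2t/pi)
= sqrt(2*4.9800/pi)
= sqrt(3.1704)
= 1.7806

1.7806


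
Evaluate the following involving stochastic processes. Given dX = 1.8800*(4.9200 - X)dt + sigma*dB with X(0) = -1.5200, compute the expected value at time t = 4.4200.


E[X(t)] = mu + (X(0) - mu)*exp(-theta*t)
= 4.9200 + (-1.5200 - 4.9200)*exp(-1.8800*4.4200)
= 4.9200 + -6.4400 * 2.4614e-04
= 4.9184

4.9184


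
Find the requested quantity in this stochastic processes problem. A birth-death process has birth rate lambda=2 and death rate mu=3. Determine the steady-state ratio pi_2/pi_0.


For birth-death process, pi_n/pi_0 = (lambda/mu)^n
= (2/3)^2
= 0.4444

0.4444


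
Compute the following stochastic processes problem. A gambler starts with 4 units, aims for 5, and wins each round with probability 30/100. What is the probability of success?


Gambler's ruin formula:
r = q/p = 0.7000/0.3000 = 2.3333
P(win) = (1 - r^i)/(1 - r^N)
= (1 - 2.3333^4)/(1 - 2.3333^5)
= 0.4202

0.4202


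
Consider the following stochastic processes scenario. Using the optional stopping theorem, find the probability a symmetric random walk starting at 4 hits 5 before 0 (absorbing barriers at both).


By optional stopping theorem: E(M at tau) = M(0) = 4
P(hit 5)*5 + P(hit 0)*0 = 4
P(hit 5) = (4 - 0)/(5 - 0) = 4/5 = 0.8000

0.8000


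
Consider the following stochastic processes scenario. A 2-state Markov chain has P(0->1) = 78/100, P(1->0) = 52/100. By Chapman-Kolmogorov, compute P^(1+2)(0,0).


P^3 = P^1 * P^2
Computing via matrix multiplication of the transition matrix.
Entry (0,0) of P^3 = 0.3838

0.3838


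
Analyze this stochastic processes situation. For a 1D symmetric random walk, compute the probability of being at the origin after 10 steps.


P(S(10) = 0) = C(10,5) / 4^5
= 252 / 1024
= 0.2461

0.2461


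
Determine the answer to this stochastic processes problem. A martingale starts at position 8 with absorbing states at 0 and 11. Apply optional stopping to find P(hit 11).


By optional stopping theorem: E(M at tau) = M(0) = 8
P(hit 11)*11 + P(hit 0)*0 = 8
P(hit 11) = (8 - 0)/(11 - 0) = 8/11 = 0.7273

0.7273


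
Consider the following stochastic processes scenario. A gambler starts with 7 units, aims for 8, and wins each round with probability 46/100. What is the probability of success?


Gambler's ruin formula:
r = q/p = 0.5400/0.4600 = 1.1739
P(win) = (1 - r^i)/(1 - r^N)
= (1 - 1.1739^7)/(1 - 1.1739^8)
= 0.7950

0.7950


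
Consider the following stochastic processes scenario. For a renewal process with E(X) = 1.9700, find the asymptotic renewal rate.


Long-run renewal rate = 1/E(X)
= 1/1.9700
= 0.5076

0.5076


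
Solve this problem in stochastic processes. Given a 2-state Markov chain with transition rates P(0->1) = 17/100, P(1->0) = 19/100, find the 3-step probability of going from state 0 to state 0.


Computing P^3 by matrix multiplication.
P = [[0.8300, 0.1700], [0.1900, 0.8100]]
After raising P to the power 3:
P^3(0,0) = 0.6516

0.6516


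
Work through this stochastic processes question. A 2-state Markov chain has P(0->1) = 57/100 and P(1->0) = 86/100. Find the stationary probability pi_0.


Stationary distribution: pi_0 = p10/(p01+p10), pi_1 = p01/(p01+p10)
p01 = 0.5700, p10 = 0.8600
pi_0 = 0.6014

0.6014


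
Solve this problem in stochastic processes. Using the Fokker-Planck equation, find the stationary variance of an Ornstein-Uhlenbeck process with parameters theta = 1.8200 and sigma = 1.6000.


Stationary variance = sigma^2 / (2*theta)
= 1.6000^2 / (2*1.8200)
= 2.5600 / 3.6400
= 0.7033

0.7033


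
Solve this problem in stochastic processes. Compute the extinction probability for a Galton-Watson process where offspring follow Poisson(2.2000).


Since mu = 2.2000 > 1, extinction prob q < 1.
Solve s = exp(mu*(s-1)) iteratively.
q = 0.1563

0.1563


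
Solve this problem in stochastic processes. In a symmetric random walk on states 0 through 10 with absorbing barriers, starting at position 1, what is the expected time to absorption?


For symmetric RW on 0,...,N with absorbing barriers, E(i) = i*(N-i)
E(1) = 1 * 9 = 9

9


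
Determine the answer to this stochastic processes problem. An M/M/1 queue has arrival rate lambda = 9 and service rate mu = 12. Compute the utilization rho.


rho = lambda/mu
= 9/12
= 0.7500

0.7500


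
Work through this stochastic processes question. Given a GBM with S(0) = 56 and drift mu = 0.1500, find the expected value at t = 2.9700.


E[S(t)] = S(0) * exp(mu * t)
= 56 * exp(0.1500 * 2.9700)
= 56 * 1.5613
= 87.4312

87.4312


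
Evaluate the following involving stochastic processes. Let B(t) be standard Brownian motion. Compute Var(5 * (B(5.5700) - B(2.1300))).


Var(alpha*(B(t)-B(s))) = alpha^2 * (t-s)
= 5^2 * (5.5700 - 2.1300)
= 25 * 3.4400
= 86.0000

86.0000


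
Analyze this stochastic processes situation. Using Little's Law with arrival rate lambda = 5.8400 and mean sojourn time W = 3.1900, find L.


Little's Law: L = lambda * W
= 5.8400 * 3.1900
= 18.6296

18.6296


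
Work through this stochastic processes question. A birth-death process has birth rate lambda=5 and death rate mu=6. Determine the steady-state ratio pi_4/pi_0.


For birth-death process, pi_n/pi_0 = (lambda/mu)^n
= (5/6)^4
= 0.4823

0.4823


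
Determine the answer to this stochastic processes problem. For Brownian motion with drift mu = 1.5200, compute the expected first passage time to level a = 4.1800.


Expected first passage time = a/mu
= 4.1800/1.5200
= 2.7500

2.7500


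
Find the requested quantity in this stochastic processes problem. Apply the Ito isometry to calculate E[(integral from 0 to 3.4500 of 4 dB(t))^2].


By Ito isometry: E[(int f dB)^2] = int f^2 dt
= 4^2 * 3.4500
= 16 * 3.4500 = 55.2000

55.2000


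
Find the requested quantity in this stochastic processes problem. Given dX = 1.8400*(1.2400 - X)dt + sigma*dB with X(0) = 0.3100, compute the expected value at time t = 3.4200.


E[X(t)] = mu + (X(0) - mu)*exp(-theta*t)
= 1.2400 + (0.3100 - 1.2400)*exp(-1.8400*3.4200)
= 1.2400 + -0.9300 * 0.0018
= 1.2383

1.2383


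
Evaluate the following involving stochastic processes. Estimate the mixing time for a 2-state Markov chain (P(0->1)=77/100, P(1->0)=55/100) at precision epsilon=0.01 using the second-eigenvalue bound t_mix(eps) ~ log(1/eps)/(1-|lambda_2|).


lambda_2 = |1 - p01 - p10| = |1 - 0.7700 - 0.5500| = 0.3200
t_mix ~ log(1/eps)/(1 - |lambda_2|)
= log(100)/(1 - 0.3200) = 4.6052/0.6800
= 6.7723

6.7723


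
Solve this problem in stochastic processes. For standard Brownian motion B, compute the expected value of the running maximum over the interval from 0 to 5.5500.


E(max B(s)) = sqrt(2t/pi)
= sqrt(2*5.5500/pi)
= sqrt(3.5332)
= 1.8797

1.8797


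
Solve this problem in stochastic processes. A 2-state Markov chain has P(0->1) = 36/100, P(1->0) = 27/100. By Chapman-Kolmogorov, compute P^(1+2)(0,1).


P^3 = P^1 * P^2
Computing via matrix multiplication of the transition matrix.
Entry (0,1) of P^3 = 0.5425

0.5425


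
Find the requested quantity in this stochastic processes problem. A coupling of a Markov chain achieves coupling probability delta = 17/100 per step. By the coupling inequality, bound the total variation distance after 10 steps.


TV distance bound <= (1-delta)^n
= (1 - 0.1700)^10
= 0.8300^10
= 0.1552

0.1552


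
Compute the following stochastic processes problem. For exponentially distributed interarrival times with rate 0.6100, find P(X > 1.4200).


P(X > t) = exp(-lambda * t)
= exp(-0.6100 * 1.4200)
= exp(-0.8662) = 0.4205

0.4205


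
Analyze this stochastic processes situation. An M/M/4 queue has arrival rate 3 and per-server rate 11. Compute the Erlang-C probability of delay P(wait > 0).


a = lambda/mu = 0.2727
rho = a/c = 0.0682
Erlang-C formula applied:
C(c,a) = 1.8833e-04

1.8833e-04


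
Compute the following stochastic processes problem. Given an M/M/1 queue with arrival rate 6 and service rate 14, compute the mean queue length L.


rho = 6/14 = 0.4286
L = rho/(1-rho)
= 0.4286/0.5714
= 0.7500

0.7500


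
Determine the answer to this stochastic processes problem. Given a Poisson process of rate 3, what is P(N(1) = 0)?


P(N(t)=k) = (lambda*t)^k * exp(-lambda*t) / k!
lambda*t = 3
= 3^0 * exp(-3) / 0!
= 1 * 0.0498 / 1
= 0.0498

0.0498


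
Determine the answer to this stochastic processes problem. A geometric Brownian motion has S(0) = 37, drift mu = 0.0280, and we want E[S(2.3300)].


E[S(t)] = S(0) * exp(mu * t)
= 37 * exp(0.0280 * 2.3300)
= 37 * 1.0674
= 39.4944

39.4944


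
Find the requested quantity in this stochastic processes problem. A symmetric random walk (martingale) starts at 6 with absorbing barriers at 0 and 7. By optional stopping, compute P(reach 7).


By optional stopping theorem: E(M at tau) = M(0) = 6
P(hit 7)*7 + P(hit 0)*0 = 6
P(hit 7) = (6 - 0)/(7 - 0) = 6/7 = 0.8571

0.8571


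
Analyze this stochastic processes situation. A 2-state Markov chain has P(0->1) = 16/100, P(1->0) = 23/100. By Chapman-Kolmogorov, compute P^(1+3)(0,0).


P^4 = P^1 * P^3
Computing via matrix multiplication of the transition matrix.
Entry (0,0) of P^4 = 0.6465

0.6465


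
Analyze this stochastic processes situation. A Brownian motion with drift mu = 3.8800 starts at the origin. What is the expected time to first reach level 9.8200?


Expected first passage time = a/mu
= 9.8200/3.8800
= 2.5309

2.5309


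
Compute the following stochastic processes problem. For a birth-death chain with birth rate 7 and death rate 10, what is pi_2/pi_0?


For birth-death process, pi_n/pi_0 = (lambda/mu)^n
= (7/10)^2
= 0.4900

0.4900


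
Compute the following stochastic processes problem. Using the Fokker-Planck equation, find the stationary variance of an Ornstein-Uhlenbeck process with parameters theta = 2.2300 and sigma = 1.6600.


Stationary variance = sigma^2 / (2*theta)
= 1.6600^2 / (2*2.2300)
= 2.7556 / 4.4600
= 0.6178

0.6178


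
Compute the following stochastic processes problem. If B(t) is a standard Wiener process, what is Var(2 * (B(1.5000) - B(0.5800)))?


Var(alpha*(B(t)-B(s))) = alpha^2 * (t-s)
= 2^2 * (1.5000 - 0.5800)
= 4 * 0.9200
= 3.6800

3.6800


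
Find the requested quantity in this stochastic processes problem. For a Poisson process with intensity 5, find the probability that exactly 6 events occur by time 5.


P(N(t)=k) = (lambda*t)^k * exp(-lambda*t) / k!
lambda*t = 25
= 25^6 * exp(-25) / 6!
= 244140625 * 1.3888e-11 / 720
= 4.7092e-06

4.7092e-06


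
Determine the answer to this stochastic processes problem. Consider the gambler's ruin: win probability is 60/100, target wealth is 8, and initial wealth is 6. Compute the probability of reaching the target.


Gambler's ruin formula:
r = q/p = 0.4000/0.6000 = 0.6667
P(win) = (1 - r^i)/(1 - r^N)
= (1 - 0.6667^6)/(1 - 0.6667^8)
= 0.9492

0.9492


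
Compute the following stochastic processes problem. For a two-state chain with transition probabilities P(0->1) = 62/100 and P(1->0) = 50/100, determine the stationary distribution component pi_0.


Stationary distribution: pi_0 = p10/(p01+p10), pi_1 = p01/(p01+p10)
p01 = 0.6200, p10 = 0.5000
pi_0 = 0.4464

0.4464


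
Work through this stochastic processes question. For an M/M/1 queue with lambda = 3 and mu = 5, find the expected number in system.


rho = 3/5 = 0.6000
L = rho/(1-rho)
= 0.6000/0.4000
= 1.5000

1.5000


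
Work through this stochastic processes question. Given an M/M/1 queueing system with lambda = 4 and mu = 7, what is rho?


rho = lambda/mu
= 4/7
= 0.5714

0.5714


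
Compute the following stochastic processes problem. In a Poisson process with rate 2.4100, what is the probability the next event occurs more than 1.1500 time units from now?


P(X > t) = exp(-lambda * t)
= exp(-2.4100 * 1.1500)
= exp(-2.7715) = 0.0626

0.0626


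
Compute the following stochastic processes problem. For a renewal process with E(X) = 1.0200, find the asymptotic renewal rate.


Long-run renewal rate = 1/E(X)
= 1/1.0200
= 0.9804

0.9804


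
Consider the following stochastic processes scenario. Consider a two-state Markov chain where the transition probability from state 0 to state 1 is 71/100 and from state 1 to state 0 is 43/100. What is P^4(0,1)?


Computing P^4 by matrix multiplication.
P = [[0.2900, 0.7100], [0.4300, 0.5700]]
After raising P to the power 4:
P^4(0,1) = 0.6226

0.6226


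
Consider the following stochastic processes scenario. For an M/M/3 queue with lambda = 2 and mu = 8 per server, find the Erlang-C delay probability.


a = lambda/mu = 0.2500
rho = a/c = 0.0833
Erlang-C formula applied:
C(c,a) = 0.0022

0.0022


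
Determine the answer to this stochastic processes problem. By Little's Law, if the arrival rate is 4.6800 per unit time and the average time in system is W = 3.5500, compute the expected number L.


Little's Law: L = lambda * W
= 4.6800 * 3.5500
= 16.6140

16.6140


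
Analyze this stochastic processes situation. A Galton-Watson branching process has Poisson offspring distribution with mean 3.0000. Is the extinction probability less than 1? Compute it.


Since mu = 3.0000 > 1, extinction prob q < 1.
Solve s = exp(mu*(s-1)) iteratively.
q = 0.0595

0.0595


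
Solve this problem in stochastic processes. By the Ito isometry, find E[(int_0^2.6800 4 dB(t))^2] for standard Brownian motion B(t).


By Ito isometry: E[(int f dB)^2] = int f^2 dt
= 4^2 * 2.6800
= 16 * 2.6800 = 42.8800

42.8800


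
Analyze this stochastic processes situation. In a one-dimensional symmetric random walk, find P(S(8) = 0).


P(S(8) = 0) = C(8,4) / 4^4
= 70 / 256
= 0.2734

0.2734


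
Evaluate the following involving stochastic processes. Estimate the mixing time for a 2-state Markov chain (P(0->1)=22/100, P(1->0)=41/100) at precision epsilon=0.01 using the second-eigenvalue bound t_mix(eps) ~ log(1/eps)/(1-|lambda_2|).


lambda_2 = |1 - p01 - p10| = |1 - 0.2200 - 0.4100| = 0.3700
t_mix ~ log(1/eps)/(1 - |lambda_2|)
= log(100)/(1 - 0.3700) = 4.6052/0.6300
= 7.3098

7.3098


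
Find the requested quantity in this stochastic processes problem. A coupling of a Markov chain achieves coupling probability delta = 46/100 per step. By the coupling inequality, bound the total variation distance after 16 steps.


TV distance bound <= (1-delta)^n
= (1 - 0.4600)^16
= 0.5400^16
= 5.2276e-05

5.2276e-05


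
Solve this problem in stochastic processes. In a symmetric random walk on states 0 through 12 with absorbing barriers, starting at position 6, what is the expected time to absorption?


For symmetric RW on 0,...,N with absorbing barriers, E(i) = i*(N-i)
E(6) = 6 * 6 = 36

36


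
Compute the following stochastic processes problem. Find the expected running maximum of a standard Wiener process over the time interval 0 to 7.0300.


E(max B(s)) = sqrt(2t/pi)
= sqrt(2*7.0300/pi)
= sqrt(4.4754)
= 2.1155

2.1155


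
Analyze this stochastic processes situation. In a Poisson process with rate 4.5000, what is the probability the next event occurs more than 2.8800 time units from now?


P(X > t) = exp(-lambda * t)
= exp(-4.5000 * 2.8800)
= exp(-12.9600) = 2.3526e-06

2.3526e-06


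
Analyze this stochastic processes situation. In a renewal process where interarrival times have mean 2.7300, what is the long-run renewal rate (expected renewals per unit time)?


Long-run renewal rate = 1/E(X)
= 1/2.7300
= 0.3663

0.3663


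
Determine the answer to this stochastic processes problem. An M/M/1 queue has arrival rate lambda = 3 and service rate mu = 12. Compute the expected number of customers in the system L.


rho = 3/12 = 0.2500
L = rho/(1-rho)
= 0.2500/0.7500
= 0.3333

0.3333


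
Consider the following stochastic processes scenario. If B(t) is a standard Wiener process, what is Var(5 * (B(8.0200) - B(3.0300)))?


Var(alpha*(B(t)-B(s))) = alpha^2 * (t-s)
= 5^2 * (8.0200 - 3.0300)
= 25 * 4.9900
= 124.7500

124.7500


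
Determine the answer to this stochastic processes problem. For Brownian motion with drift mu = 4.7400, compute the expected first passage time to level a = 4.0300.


Expected first passage time = a/mu
= 4.0300/4.7400
= 0.8502

0.8502


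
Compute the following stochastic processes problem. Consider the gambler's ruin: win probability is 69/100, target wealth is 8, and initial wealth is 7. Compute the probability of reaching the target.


Gambler's ruin formula:
r = q/p = 0.3100/0.6900 = 0.4493
P(win) = (1 - r^i)/(1 - r^N)
= (1 - 0.4493^7)/(1 - 0.4493^8)
= 0.9980

0.9980


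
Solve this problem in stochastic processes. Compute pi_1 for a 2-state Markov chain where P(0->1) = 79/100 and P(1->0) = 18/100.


Stationary distribution: pi_0 = p10/(p01+p10), pi_1 = p01/(p01+p10)
p01 = 0.7900, p10 = 0.1800
pi_1 = 0.8144

0.8144


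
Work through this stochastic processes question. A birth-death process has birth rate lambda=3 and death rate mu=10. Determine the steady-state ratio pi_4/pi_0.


For birth-death process, pi_n/pi_0 = (lambda/mu)^n
= (3/10)^4
= 0.0081

0.0081


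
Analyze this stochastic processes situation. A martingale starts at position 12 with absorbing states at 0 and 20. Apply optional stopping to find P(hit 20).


By optional stopping theorem: E(M at tau) = M(0) = 12
P(hit 20)*20 + P(hit 0)*0 = 12
P(hit 20) = (12 - 0)/(20 - 0) = 3/5 = 0.6000

0.6000


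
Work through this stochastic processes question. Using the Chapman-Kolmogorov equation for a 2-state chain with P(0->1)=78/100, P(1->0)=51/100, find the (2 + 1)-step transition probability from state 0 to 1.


P^3 = P^2 * P^1
Computing via matrix multiplication of the transition matrix.
Entry (0,1) of P^3 = 0.6194

0.6194


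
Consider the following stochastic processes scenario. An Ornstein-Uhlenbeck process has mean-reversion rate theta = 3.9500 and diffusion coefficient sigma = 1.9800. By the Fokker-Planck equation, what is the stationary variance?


Stationary variance = sigma^2 / (2*theta)
= 1.9800^2 / (2*3.9500)
= 3.9204 / 7.9000
= 0.4963

0.4963


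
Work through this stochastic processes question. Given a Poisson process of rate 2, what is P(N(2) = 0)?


P(N(t)=k) = (lambda*t)^k * exp(-lambda*t) / k!
lambda*t = 4
= 4^0 * exp(-4) / 0!
= 1 * 0.0183 / 1
= 0.0183

0.0183


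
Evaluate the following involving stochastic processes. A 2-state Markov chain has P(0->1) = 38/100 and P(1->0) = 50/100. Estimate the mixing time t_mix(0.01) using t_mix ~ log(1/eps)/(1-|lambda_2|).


lambda_2 = |1 - p01 - p10| = |1 - 0.3800 - 0.5000| = 0.1200
t_mix ~ log(1/eps)/(1 - |lambda_2|)
= log(100)/(1 - 0.1200) = 4.6052/0.8800
= 5.2331

5.2331


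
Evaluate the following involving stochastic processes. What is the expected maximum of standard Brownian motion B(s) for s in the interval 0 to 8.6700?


E(max B(s)) = sqrt(2t/pi)
= sqrt(2*8.6700/pi)
= sqrt(5.5195)
= 2.3494

2.3494


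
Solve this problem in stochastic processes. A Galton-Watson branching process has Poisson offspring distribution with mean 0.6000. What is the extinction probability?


Since mu = 0.6000 <= 1, extinction probability = 1.

1.0000


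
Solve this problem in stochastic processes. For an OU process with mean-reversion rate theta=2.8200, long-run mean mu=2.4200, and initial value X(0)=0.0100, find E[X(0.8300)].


E[X(t)] = mu + (X(0) - mu)*exp(-theta*t)
= 2.4200 + (0.0100 - 2.4200)*exp(-2.8200*0.8300)
= 2.4200 + -2.4100 * 0.0963
= 2.1880

2.1880


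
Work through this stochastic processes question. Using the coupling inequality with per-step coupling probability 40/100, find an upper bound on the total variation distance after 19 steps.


TV distance bound <= (1-delta)^n
= (1 - 0.4000)^19
= 0.6000^19
= 6.0936e-05

6.0936e-05


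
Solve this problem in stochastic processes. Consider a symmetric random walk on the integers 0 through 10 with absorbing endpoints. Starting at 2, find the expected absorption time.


For symmetric RW on 0,...,N with absorbing barriers, E(i) = i*(N-i)
E(2) = 2 * 8 = 16

16


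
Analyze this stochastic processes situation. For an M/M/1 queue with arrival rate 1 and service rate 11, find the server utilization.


rho = lambda/mu
= 1/11
= 0.0909

0.0909


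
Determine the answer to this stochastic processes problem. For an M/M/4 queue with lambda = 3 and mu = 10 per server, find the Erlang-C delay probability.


a = lambda/mu = 0.3000
rho = a/c = 0.0750
Erlang-C formula applied:
C(c,a) = 2.7030e-04

2.7030e-04


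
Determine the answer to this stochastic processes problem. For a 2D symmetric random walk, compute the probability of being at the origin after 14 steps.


P = C(14,7)^2 / 4^14
= 3432^2 / 268435456
= 11778624 / 268435456
= 0.0439

0.0439


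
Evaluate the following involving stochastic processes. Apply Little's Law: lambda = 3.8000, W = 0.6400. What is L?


Little's Law: L = lambda * W
= 3.8000 * 0.6400
= 2.4320

2.4320


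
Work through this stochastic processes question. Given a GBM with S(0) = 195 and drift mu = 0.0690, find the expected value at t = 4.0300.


E[S(t)] = S(0) * exp(mu * t)
= 195 * exp(0.0690 * 4.0300)
= 195 * 1.3206
= 257.5128

257.5128


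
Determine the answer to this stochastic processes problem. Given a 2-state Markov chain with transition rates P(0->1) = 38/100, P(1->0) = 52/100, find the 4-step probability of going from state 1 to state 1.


Computing P^4 by matrix multiplication.
P = [[0.6200, 0.3800], [0.5200, 0.4800]]
After raising P to the power 4:
P^4(1,1) = 0.4223

0.4223


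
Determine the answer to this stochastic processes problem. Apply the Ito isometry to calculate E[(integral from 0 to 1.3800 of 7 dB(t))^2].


By Ito isometry: E[(int f dB)^2] = int f^2 dt
= 7^2 * 1.3800
= 49 * 1.3800 = 67.6200

67.6200


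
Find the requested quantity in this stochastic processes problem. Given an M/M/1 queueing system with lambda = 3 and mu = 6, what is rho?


rho = lambda/mu
= 3/6
= 0.5000

0.5000


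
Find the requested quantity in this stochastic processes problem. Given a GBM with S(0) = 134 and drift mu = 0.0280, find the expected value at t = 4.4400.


E[S(t)] = S(0) * exp(mu * t)
= 134 * exp(0.0280 * 4.4400)
= 134 * 1.1324
= 151.7387

151.7387


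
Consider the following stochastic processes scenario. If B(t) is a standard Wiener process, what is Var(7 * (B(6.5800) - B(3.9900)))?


Var(alpha*(B(t)-B(s))) = alpha^2 * (t-s)
= 7^2 * (6.5800 - 3.9900)
= 49 * 2.5900
= 126.9100

126.9100


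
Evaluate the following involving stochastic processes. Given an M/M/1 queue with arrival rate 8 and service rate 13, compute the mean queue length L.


rho = 8/13 = 0.6154
L = rho/(1-rho)
= 0.6154/0.3846
= 1.6000

1.6000


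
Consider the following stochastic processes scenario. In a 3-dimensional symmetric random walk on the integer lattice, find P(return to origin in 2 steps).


P(return in 2 steps) = P(reverse first step) = 1/(2d)
= 1/6
= 0.1667

0.1667


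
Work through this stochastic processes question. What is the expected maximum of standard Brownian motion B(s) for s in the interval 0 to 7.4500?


E(max B(s)) = sqrt(2t/pi)
= sqrt(2*7.4500/pi)
= sqrt(4.7428)
= 2.1778

2.1778


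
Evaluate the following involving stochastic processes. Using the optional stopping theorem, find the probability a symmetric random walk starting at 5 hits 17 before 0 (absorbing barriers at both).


By optional stopping theorem: E(M at tau) = M(0) = 5
P(hit 17)*17 + P(hit 0)*0 = 5
P(hit 17) = (5 - 0)/(17 - 0) = 5/17 = 0.2941

0.2941
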